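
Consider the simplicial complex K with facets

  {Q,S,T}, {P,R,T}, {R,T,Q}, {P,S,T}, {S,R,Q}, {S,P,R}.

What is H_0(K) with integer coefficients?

H_0 ≅ Z.

Take the total order P < Q < R < S < T on the vertex set. Then K (dimension 2) consists of the simplices:

  0-simplices (5): P, Q, R, S, T
  1-simplices (9): PR, PS, PT, QR, QS, QT, RS, RT, ST
  2-simplices (6): PRS, PRT, PST, QRS, QRT, QST

Hence C_0 ≅ Z^5, C_1 ≅ Z^9, C_2 ≅ Z^6.

The boundary map ∂_1: C_1 → C_0 sends each edge [p,q] (with p < q) to q − p. For instance
  ∂QS = S − Q.
The 5×9 boundary matrix has rank 4 and Smith normal form diag(1,1,1,1).

The boundary map ∂_2: C_2 → C_1 acts by ∂[p,q,r] = [q,r] − [p,r] + [p,q]. For instance
  ∂QRT = RT − QT + QR,
  ∂QRS = RS − QS + QR.
As a 9×6 matrix over Z this has rank 5, with invariant factors (1,1,1,1,1).

Reading off H_k = ker ∂_k / im ∂_{k+1}:

  H_0: rank C_0 − rank ∂_1 = 5 − 4 = 1, and the invariant factors of ∂_1 are all 1, so H_0 = Z.

(K is a triangulation of the 2-sphere S^2.)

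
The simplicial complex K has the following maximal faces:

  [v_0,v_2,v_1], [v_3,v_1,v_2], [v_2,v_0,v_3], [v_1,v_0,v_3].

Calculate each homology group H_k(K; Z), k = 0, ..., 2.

H_0 = Z,  H_1 = 0,  H_2 = Z.

Fix the vertex order v_0 < v_1 < v_2 < v_3 and write every simplex with vertices in increasing order. Then dim K = 2 and the simplices of K are:

  0-simplices (4): [v_0], [v_1], [v_2], [v_3]
  1-simplices (6): [v_0,v_1], [v_0,v_2], [v_0,v_3], [v_1,v_2], [v_1,v_3], [v_2,v_3]
  2-simplices (4): [v_0,v_1,v_2], [v_0,v_1,v_3], [v_0,v_2,v_3], [v_1,v_2,v_3]

so the chain groups are C_0 ≅ Z^4, C_1 ≅ Z^6, C_2 ≅ Z^4.

The boundary map ∂_1: C_1 → C_0 sends each edge [p,q] (with p < q) to q − p.
As a 4×6 matrix over Z this has rank 3, with invariant factors (1,1,1).

∂_2: C_2 → C_1 sends each 2-simplex [p,q,r] to [q,r] − [p,r] + [p,q]. For instance
  ∂[v_1,v_2,v_3] = [v_2,v_3] − [v_1,v_3] + [v_1,v_2],
  ∂[v_0,v_1,v_3] = [v_1,v_3] − [v_0,v_3] + [v_0,v_1].
As a 6×4 matrix over Z this has rank 3, with invariant factors (1,1,1).

From H_k ≅ ker(∂_k) / im(∂_{k+1}) we obtain:

  H_0: rank C_0 − rank ∂_1 = 4 − 3 = 1, and the invariant factors of ∂_1 are all 1, so H_0 = Z.
  H_1: rank ker ∂_1 − rank ∂_2 = (6 − 3) − 3 = 0, and the invariant factors of ∂_2 are all 1, so H_1 = 0.
  H_2: rank ker ∂_2 − rank ∂_3 = (4 − 3) − 0 = 1, and there is no ∂_3, so H_2 = Z.

(K is a triangulation of the 2-sphere S^2.)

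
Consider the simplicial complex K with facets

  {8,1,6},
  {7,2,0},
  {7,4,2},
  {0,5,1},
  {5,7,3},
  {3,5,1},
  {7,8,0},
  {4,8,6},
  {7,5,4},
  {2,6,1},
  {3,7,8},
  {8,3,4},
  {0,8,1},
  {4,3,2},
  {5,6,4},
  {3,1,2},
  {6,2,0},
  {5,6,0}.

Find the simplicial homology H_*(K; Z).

H_0 ≅ Z,  H_1 ≅ Z ⊕ Z/2Z,  H_2 = 0.

Take the total order 0 < 1 < 2 < 3 < 4 < 5 < 6 < 7 < 8 on the vertex set. Then K (dimension 2) consists of the simplices:

  0-simplices (9): [0], [1], [2], [3], [4], [5], [6], [7], [8]
  1-simplices (27): (27 of them)
  2-simplices (18): [0,1,5], [0,1,8], [0,2,6], [0,2,7], [0,5,6], [0,7,8], [1,2,3], [1,2,6], [1,3,5], [1,6,8], [2,3,4], [2,4,7], [3,4,8], [3,5,7], [3,7,8], [4,5,6], [4,5,7], [4,6,8]

Hence C_0 ≅ Z^9, C_1 ≅ Z^27, C_2 ≅ Z^18.

The boundary map ∂_1: C_1 → C_0 is given by ∂[p,q] = [q] − [p].
The resulting 9×27 matrix has rank 8, and its Smith normal form has invariant factors (1,1,1,1,1,1,1,1).

Boundary ∂_2: C_2 → C_1 sends each 2-simplex [p,q,r] to [q,r] − [p,r] + [p,q]. For instance
  ∂[0,7,8] = [7,8] − [0,8] + [0,7],
  ∂[3,4,8] = [4,8] − [3,8] + [3,4].
The resulting 27×18 matrix has rank 18, and its Smith normal form has invariant factors (1,1,1,1,1,1,1,1,1,1,1,1,1,1,1,1,1,2).

Computing H_k = (kernel of ∂_k) / (image of ∂_{k+1}):

  H_0: rank C_0 − rank ∂_1 = 9 − 8 = 1, and the invariant factors of ∂_1 are all 1, so H_0 = Z.
  H_1: rank ker ∂_1 − rank ∂_2 = (27 − 8) − 18 = 1, and ∂_2 has invariant factor 2 > 1, so H_1 = Z ⊕ Z/2Z.
  H_2: rank ker ∂_2 − rank ∂_3 = (18 − 18) − 0 = 0, and there is no ∂_3, so H_2 = 0.

As a check, the Euler characteristic is 9 − 27 + 18 = 0, which agrees with 1 − 1 + 0 = 0.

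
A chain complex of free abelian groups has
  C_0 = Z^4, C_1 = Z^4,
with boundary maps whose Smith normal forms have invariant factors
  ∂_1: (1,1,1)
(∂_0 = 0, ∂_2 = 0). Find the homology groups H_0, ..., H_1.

H_0 ≅ Z,  H_1 ≅ Z.

H_0: b_0 = 4 − 0 − 3 = 1; torsion from ∂_1 factors > 1: none. So H_0 ≅ Z.
H_1: b_1 = 4 − 3 − 0 = 1; torsion from ∂_2 factors > 1: none. So H_1 ≅ Z.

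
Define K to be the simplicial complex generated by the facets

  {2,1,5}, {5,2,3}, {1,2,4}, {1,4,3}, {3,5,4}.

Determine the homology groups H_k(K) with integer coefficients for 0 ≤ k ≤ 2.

H_0 = Z,  H_1 = Z,  H_2 = 0.

K has 5 vertices, 10 edges, 5 triangles.
rank ∂_0 = 0, rank ∂_1 = 4 ⇒ b_0 = 5 − 0 − 4 = 1; all invariant factors of ∂_1 are 1 so no torsion. So H_0 ≅ Z.
rank ∂_1 = 4, rank ∂_2 = 5 ⇒ b_1 = 10 − 4 − 5 = 1; all invariant factors of ∂_2 are 1 so no torsion. So H_1 ≅ Z.
rank ∂_2 = 5, rank ∂_3 = 0 ⇒ b_2 = 5 − 5 − 0 = 0. So H_2 ≅ 0.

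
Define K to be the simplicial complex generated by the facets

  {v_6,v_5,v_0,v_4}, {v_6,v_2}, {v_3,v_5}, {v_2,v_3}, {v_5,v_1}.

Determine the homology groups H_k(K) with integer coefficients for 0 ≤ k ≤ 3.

H_0 ≅ Z,  H_1 ≅ Z,  H_2 = 0,  H_3 = 0.

We work with the vertex ordering v_0 < v_1 < v_2 < v_3 < v_4 < v_5 < v_6. The simplices of K, each written with vertices in increasing order, are:

  0-simplices (7): [v_0], [v_1], [v_2], [v_3], [v_4], [v_5], [v_6]
  1-simplices (10): [v_0,v_4], [v_0,v_5], [v_0,v_6], [v_1,v_5], [v_2,v_3], [v_2,v_6], [v_3,v_5], [v_4,v_5], [v_4,v_6], [v_5,v_6]
  2-simplices (4): [v_0,v_4,v_5], [v_0,v_4,v_6], [v_0,v_5,v_6], [v_4,v_5,v_6]
  3-simplices (1): [v_0,v_4,v_5,v_6]

giving chain groups C_0 ≅ Z^7, C_1 ≅ Z^10, C_2 ≅ Z^4, C_3 ≅ Z^1.

The boundary map ∂_1: C_1 → C_0 is given by ∂[p,q] = [q] − [p]. For instance
  ∂[v_2,v_6] = [v_6] − [v_2].
The resulting 7×10 matrix has rank 6, and its Smith normal form has invariant factors (1,1,1,1,1,1).

∂_2: C_2 → C_1 maps a triangle to the signed sum of its edges. For instance
  ∂[v_4,v_5,v_6] = [v_5,v_6] − [v_4,v_6] + [v_4,v_5],
  ∂[v_0,v_4,v_5] = [v_4,v_5] − [v_0,v_5] + [v_0,v_4].
The resulting 10×4 matrix has rank 3, and its Smith normal form has invariant factors (1,1,1).

∂_3: C_3 → C_2 sends each 3-simplex σ to the alternating sum Σ_i (−1)^i (σ with its i-th vertex removed). For instance
  ∂[v_0,v_4,v_5,v_6] = [v_4,v_5,v_6] − [v_0,v_5,v_6] + [v_0,v_4,v_6] − [v_0,v_4,v_5].
The 4×1 boundary matrix has rank 1 and Smith normal form diag(1).

Computing H_k = (kernel of ∂_k) / (image of ∂_{k+1}):

  H_0: rank C_0 − rank ∂_1 = 7 − 6 = 1, and the invariant factors of ∂_1 are all 1, so H_0 ≅ Z.
  H_1: rank ker ∂_1 − rank ∂_2 = (10 − 6) − 3 = 1, and the invariant factors of ∂_2 are all 1, so H_1 ≅ Z.
  H_2: rank ker ∂_2 − rank ∂_3 = (4 − 3) − 1 = 0, and the invariant factors of ∂_3 are all 1, so H_2 ≅ 0.
  H_3: rank ker ∂_3 − rank ∂_4 = (1 − 1) − 0 = 0, and there is no ∂_4, so H_3 ≅ 0.

As a check, the Euler characteristic is 7 − 10 + 4 − 1 = 0, which agrees with 1 − 1 + 0 − 0 = 0.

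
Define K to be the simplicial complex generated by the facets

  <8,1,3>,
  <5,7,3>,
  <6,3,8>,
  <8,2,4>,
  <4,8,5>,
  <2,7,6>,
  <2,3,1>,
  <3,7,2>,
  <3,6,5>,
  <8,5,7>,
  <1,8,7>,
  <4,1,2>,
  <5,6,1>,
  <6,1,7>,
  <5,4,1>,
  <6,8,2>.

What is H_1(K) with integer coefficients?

Order the vertices as 1 < 2 < 3 < 4 < 5 < 6 < 7 < 8. Listing each simplex with vertices in this order, K has dimension 2 with simplices:

  0-simplices (8): [1], [2], [3], [4], [5], [6], [7], [8]
  1-simplices (24): (24 of them)
  2-simplices (16): [1,2,3], [1,2,4], [1,3,8], [1,4,5], [1,5,6], [1,6,7], [1,7,8], [2,3,7], [2,4,8], [2,6,7], [2,6,8], [3,5,6], [3,5,7], [3,6,8], [4,5,8], [5,7,8]

giving chain groups C_0 ≅ Z^8, C_1 ≅ Z^24, C_2 ≅ Z^16.

Boundary ∂_1: C_1 → C_0 sends each edge [p,q] (with p < q) to q − p.
The 8×24 boundary matrix has rank 7 and Smith normal form diag(1,1,1,1,1,1,1).

The boundary map ∂_2: C_2 → C_1 maps a triangle to the signed sum of its edges. For instance
  ∂[1,4,5] = [4,5] − [1,5] + [1,4],
  ∂[2,4,8] = [4,8] − [2,8] + [2,4].
As a 24×16 matrix over Z this has rank 15, with invariant factors (1,1,1,1,1,1,1,1,1,1,1,1,1,1,1).

From H_k ≅ ker(∂_k) / im(∂_{k+1}) we obtain:

  H_1: rank ker ∂_1 − rank ∂_2 = (24 − 7) − 15 = 2, and the invariant factors of ∂_2 are all 1, so H_1 = Z^2.

(K is a triangulation of the torus T^2.)

H_1 = Z^2.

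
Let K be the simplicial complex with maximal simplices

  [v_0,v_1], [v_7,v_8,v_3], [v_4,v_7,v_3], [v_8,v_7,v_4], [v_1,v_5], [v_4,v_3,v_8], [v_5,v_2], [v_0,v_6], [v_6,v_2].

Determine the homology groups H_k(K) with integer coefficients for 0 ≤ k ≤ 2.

Fix the vertex order v_0 < v_1 < v_2 < v_3 < v_4 < v_5 < v_6 < v_7 < v_8 and write every simplex with vertices in increasing order. Then dim K = 2 and the simplices of K are:

  0-simplices (9): [v_0], [v_1], [v_2], [v_3], [v_4], [v_5], [v_6], [v_7], [v_8]
  1-simplices (11): [v_0,v_1], [v_0,v_6], [v_1,v_5], [v_2,v_5], [v_2,v_6], [v_3,v_4], [v_3,v_7], [v_3,v_8], [v_4,v_7], [v_4,v_8], [v_7,v_8]
  2-simplices (4): [v_3,v_4,v_7], [v_3,v_4,v_8], [v_3,v_7,v_8], [v_4,v_7,v_8]

Hence C_0 ≅ Z^9, C_1 ≅ Z^11, C_2 ≅ Z^4.

∂_1: C_1 → C_0 is given by ∂[p,q] = [q] − [p].
As a 9×11 matrix over Z this has rank 7, with invariant factors (1,1,1,1,1,1,1).

∂_2: C_2 → C_1 sends each 2-simplex [p,q,r] to [q,r] − [p,r] + [p,q]. For instance
  ∂[v_3,v_4,v_8] = [v_4,v_8] − [v_3,v_8] + [v_3,v_4],
  ∂[v_4,v_7,v_8] = [v_7,v_8] − [v_4,v_8] + [v_4,v_7].
As a 11×4 matrix over Z this has rank 3, with invariant factors (1,1,1).

Reading off H_k = ker ∂_k / im ∂_{k+1}:

  H_0: rank C_0 − rank ∂_1 = 9 − 7 = 2, and the invariant factors of ∂_1 are all 1, so H_0 ≅ Z^2.
  H_1: rank ker ∂_1 − rank ∂_2 = (11 − 7) − 3 = 1, and the invariant factors of ∂_2 are all 1, so H_1 ≅ Z.
  H_2: rank ker ∂_2 − rank ∂_3 = (4 − 3) − 0 = 1, and there is no ∂_3, so H_2 ≅ Z.

(K is a triangulation of the disjoint union of the 2-sphere S^2 and the circle S^1.)

H_0 = Z^2,  H_1 = Z,  H_2 = Z.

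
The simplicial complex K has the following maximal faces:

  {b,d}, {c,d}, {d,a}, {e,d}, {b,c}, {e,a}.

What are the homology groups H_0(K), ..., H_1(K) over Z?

K has 5 vertices, 6 edges.
rank ∂_0 = 0, rank ∂_1 = 4 ⇒ b_0 = 5 − 0 − 4 = 1; all invariant factors of ∂_1 are 1 so no torsion. So H_0 ≅ Z.
rank ∂_1 = 4, rank ∂_2 = 0 ⇒ b_1 = 6 − 4 − 0 = 2. So H_1 ≅ Z^2.

H_0 = Z,  H_1 = Z^2.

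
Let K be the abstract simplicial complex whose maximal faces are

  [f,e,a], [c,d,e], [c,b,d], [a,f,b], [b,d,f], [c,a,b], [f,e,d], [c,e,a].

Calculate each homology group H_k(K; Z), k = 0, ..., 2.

H_0 ≅ Z,  H_1 = 0,  H_2 ≅ Z.

Take the total order a < b < c < d < e < f on the vertex set. Then K (dimension 2) consists of the simplices:

  0-simplices (6): a, b, c, d, e, f
  1-simplices (12): ab, ac, ae, af, bc, bd, bf, cd, ce, de, df, ef
  2-simplices (8): abc, abf, ace, aef, bcd, bdf, cde, def

so the chain groups are C_0 ≅ Z^6, C_1 ≅ Z^12, C_2 ≅ Z^8.

The boundary map ∂_1: C_1 → C_0 maps an edge to its endpoints' difference, ∂[p,q] = q − p.
This gives a 6×12 integer matrix of rank 5; reducing to Smith normal form yields diagonal entries (1,1,1,1,1).

Boundary ∂_2: C_2 → C_1 acts by ∂[p,q,r] = [q,r] − [p,r] + [p,q]. For instance
  ∂bdf = df − bf + bd,
  ∂ace = ce − ae + ac.
This gives a 12×8 integer matrix of rank 7; reducing to Smith normal form yields diagonal entries (1,1,1,1,1,1,1).

Computing H_k = (kernel of ∂_k) / (image of ∂_{k+1}):

  H_0: rank C_0 − rank ∂_1 = 6 − 5 = 1, and the invariant factors of ∂_1 are all 1, so H_0 ≅ Z.
  H_1: rank ker ∂_1 − rank ∂_2 = (12 − 5) − 7 = 0, and the invariant factors of ∂_2 are all 1, so H_1 ≅ 0.
  H_2: rank ker ∂_2 − rank ∂_3 = (8 − 7) − 0 = 1, and there is no ∂_3, so H_2 ≅ Z.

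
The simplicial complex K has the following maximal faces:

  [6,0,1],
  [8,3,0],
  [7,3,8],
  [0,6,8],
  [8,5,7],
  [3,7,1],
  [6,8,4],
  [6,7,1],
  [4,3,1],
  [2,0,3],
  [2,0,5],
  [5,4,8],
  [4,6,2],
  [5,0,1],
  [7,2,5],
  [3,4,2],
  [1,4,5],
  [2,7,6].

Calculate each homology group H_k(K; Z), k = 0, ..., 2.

H_0 = Z,  H_1 = Z^2,  H_2 = Z.

We work with the vertex ordering 0 < 1 < 2 < 3 < 4 < 5 < 6 < 7 < 8. The simplices of K, each written with vertices in increasing order, are:

  0-simplices (9): [0], [1], [2], [3], [4], [5], [6], [7], [8]
  1-simplices (27): (27 of them)
  2-simplices (18): [0,1,5], [0,1,6], [0,2,3], [0,2,5], [0,3,8], [0,6,8], [1,3,4], [1,3,7], [1,4,5], [1,6,7], [2,3,4], [2,4,6], [2,5,7], [2,6,7], [3,7,8], [4,5,8], [4,6,8], [5,7,8]

giving chain groups C_0 ≅ Z^9, C_1 ≅ Z^27, C_2 ≅ Z^18.

Boundary ∂_1: C_1 → C_0 is given by ∂[p,q] = [q] − [p]. For instance
  ∂[5,8] = [8] − [5].
As a 9×27 matrix over Z this has rank 8, with invariant factors (1,1,1,1,1,1,1,1).

Boundary ∂_2: C_2 → C_1 maps a triangle to the signed sum of its edges. For instance
  ∂[2,3,4] = [3,4] − [2,4] + [2,3],
  ∂[3,7,8] = [7,8] − [3,8] + [3,7].
The 27×18 boundary matrix has rank 17 and Smith normal form diag(1,1,1,1,1,1,1,1,1,1,1,1,1,1,1,1,1).

Reading off H_k = ker ∂_k / im ∂_{k+1}:

  H_0: rank C_0 − rank ∂_1 = 9 − 8 = 1, and the invariant factors of ∂_1 are all 1, so H_0 = Z.
  H_1: rank ker ∂_1 − rank ∂_2 = (27 − 8) − 17 = 2, and the invariant factors of ∂_2 are all 1, so H_1 = Z^2.
  H_2: rank ker ∂_2 − rank ∂_3 = (18 − 17) − 0 = 1, and there is no ∂_3, so H_2 = Z.

As a check, the Euler characteristic is 9 − 27 + 18 = 0, which agrees with 1 − 2 + 1 = 0.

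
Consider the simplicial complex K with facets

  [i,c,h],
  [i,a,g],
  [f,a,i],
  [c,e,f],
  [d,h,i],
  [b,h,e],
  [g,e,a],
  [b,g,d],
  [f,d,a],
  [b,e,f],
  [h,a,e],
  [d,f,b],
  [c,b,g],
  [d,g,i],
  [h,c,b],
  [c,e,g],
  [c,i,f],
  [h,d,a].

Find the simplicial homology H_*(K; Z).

H_0 = Z,  H_1 = Z ⊕ Z_2,  H_2 = 0.

Take the total order a < b < c < d < e < f < g < h < i on the vertex set. Then K (dimension 2) consists of the simplices:

  0-simplices (9): a, b, c, d, e, f, g, h, i
  1-simplices (27): ad, ae, af, ag, ah, ai, bc, bd, be, bf, bg, bh, ce, cf, cg, ch, ci, df, dg, dh, di, ef, eg, eh, fi, gi, hi
  2-simplices (18): adf, adh, aeg, aeh, afi, agi, bcg, bch, bdf, bdg, bef, beh, cef, ceg, cfi, chi, dgi, dhi

Hence C_0 ≅ Z^9, C_1 ≅ Z^27, C_2 ≅ Z^18.

∂_1: C_1 → C_0 sends each edge [p,q] (with p < q) to q − p. For instance
  ∂ah = h − a.
As a 9×27 matrix over Z this has rank 8, with invariant factors (1,1,1,1,1,1,1,1).

∂_2: C_2 → C_1 acts by ∂[p,q,r] = [q,r] − [p,r] + [p,q]. For instance
  ∂beh = eh − bh + be,
  ∂cfi = fi − ci + cf.
As a 27×18 matrix over Z this has rank 18, with invariant factors (1,1,1,1,1,1,1,1,1,1,1,1,1,1,1,1,1,2).

Now H_k = ker ∂_k / im ∂_{k+1}, so:

  H_0: rank C_0 − rank ∂_1 = 9 − 8 = 1, and the invariant factors of ∂_1 are all 1, so H_0 ≅ Z.
  H_1: rank ker ∂_1 − rank ∂_2 = (27 − 8) − 18 = 1, and ∂_2 has invariant factor 2 > 1, so H_1 ≅ Z ⊕ Z_2.
  H_2: rank ker ∂_2 − rank ∂_3 = (18 − 18) − 0 = 0, and there is no ∂_3, so H_2 ≅ 0.

As a check, the Euler characteristic is 9 − 27 + 18 = 0, which agrees with 1 − 1 + 0 = 0.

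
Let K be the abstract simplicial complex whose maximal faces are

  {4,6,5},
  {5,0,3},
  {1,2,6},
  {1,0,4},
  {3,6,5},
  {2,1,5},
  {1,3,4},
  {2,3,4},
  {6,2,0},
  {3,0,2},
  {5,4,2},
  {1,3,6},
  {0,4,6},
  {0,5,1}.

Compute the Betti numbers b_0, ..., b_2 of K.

K has 7 vertices, 21 edges, 14 triangles.
rank ∂_0 = 0, rank ∂_1 = 6 ⇒ b_0 = 7 − 0 − 6 = 1; all invariant factors of ∂_1 are 1 so no torsion. So H_0 ≅ Z.
rank ∂_1 = 6, rank ∂_2 = 13 ⇒ b_1 = 21 − 6 − 13 = 2; all invariant factors of ∂_2 are 1 so no torsion. So H_1 ≅ Z^2.
rank ∂_2 = 13, rank ∂_3 = 0 ⇒ b_2 = 14 − 13 − 0 = 1. So H_2 ≅ Z.

b_0 = 1, b_1 = 2, b_2 = 1.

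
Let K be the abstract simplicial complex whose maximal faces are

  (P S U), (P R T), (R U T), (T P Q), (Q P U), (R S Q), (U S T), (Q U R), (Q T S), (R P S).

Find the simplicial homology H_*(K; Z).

K has 6 vertices, 15 edges, 10 triangles.
rank ∂_0 = 0, rank ∂_1 = 5 ⇒ b_0 = 6 − 0 − 5 = 1; all invariant factors of ∂_1 are 1 so no torsion. So H_0 = Z.
rank ∂_1 = 5, rank ∂_2 = 10 ⇒ b_1 = 15 − 5 − 10 = 0; ∂_2 has invariant factor(s) [2] giving torsion. So H_1 = Z/2.
rank ∂_2 = 10, rank ∂_3 = 0 ⇒ b_2 = 10 − 10 − 0 = 0. So H_2 = 0.

H_0 = Z,  H_1 = Z/2,  H_2 = 0.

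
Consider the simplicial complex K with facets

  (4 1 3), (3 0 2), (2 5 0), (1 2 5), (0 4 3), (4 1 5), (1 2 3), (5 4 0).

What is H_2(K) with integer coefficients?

H_2 ≅ Z.

K has 6 vertices, 12 edges, 8 triangles.
rank ∂_2 = 7, rank ∂_3 = 0 ⇒ b_2 = 8 − 7 − 0 = 1. So H_2 = Z.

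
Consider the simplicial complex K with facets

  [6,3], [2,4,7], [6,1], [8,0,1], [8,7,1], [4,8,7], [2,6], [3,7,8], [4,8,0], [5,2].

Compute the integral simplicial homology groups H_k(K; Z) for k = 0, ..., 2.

H_0 ≅ Z,  H_1 ≅ Z^2,  H_2 = 0.

Order the vertices as 0 < 1 < 2 < 3 < 4 < 5 < 6 < 7 < 8. Listing each simplex with vertices in this order, K has dimension 2 with simplices:

  0-simplices (9): [0], [1], [2], [3], [4], [5], [6], [7], [8]
  1-simplices (16): [0,1], [0,4], [0,8], [1,6], [1,7], [1,8], [2,4], [2,5], [2,6], [2,7], [3,6], [3,7], [3,8], [4,7], [4,8], [7,8]
  2-simplices (6): [0,1,8], [0,4,8], [1,7,8], [2,4,7], [3,7,8], [4,7,8]

so the chain groups are C_0 ≅ Z^9, C_1 ≅ Z^16, C_2 ≅ Z^6.

∂_1: C_1 → C_0 sends each edge [p,q] (with p < q) to q − p. For instance
  ∂[0,4] = [4] − [0].
This gives a 9×16 integer matrix of rank 8; reducing to Smith normal form yields diagonal entries (1,1,1,1,1,1,1,1).

Boundary ∂_2: C_2 → C_1 sends each 2-simplex [p,q,r] to [q,r] − [p,r] + [p,q]. For instance
  ∂[3,7,8] = [7,8] − [3,8] + [3,7],
  ∂[4,7,8] = [7,8] − [4,8] + [4,7].
The 16×6 boundary matrix has rank 6 and Smith normal form diag(1,1,1,1,1,1).

Reading off H_k = ker ∂_k / im ∂_{k+1}:

  H_0: rank C_0 − rank ∂_1 = 9 − 8 = 1, and the invariant factors of ∂_1 are all 1, so H_0 ≅ Z.
  H_1: rank ker ∂_1 − rank ∂_2 = (16 − 8) − 6 = 2, and the invariant factors of ∂_2 are all 1, so H_1 ≅ Z^2.
  H_2: rank ker ∂_2 − rank ∂_3 = (6 − 6) − 0 = 0, and there is no ∂_3, so H_2 ≅ 0.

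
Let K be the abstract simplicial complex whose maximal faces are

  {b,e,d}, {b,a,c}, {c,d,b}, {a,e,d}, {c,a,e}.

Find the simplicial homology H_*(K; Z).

Fix the vertex order a < b < c < d < e and write every simplex with vertices in increasing order. Then dim K = 2 and the simplices of K are:

  0-simplices (5): a, b, c, d, e
  1-simplices (10): ab, ac, ad, ae, bc, bd, be, cd, ce, de
  2-simplices (5): abc, ace, ade, bcd, bde

so the chain groups are C_0 ≅ Z^5, C_1 ≅ Z^10, C_2 ≅ Z^5.

The boundary map ∂_1: C_1 → C_0 sends each edge [p,q] (with p < q) to q − p. For instance
  ∂ae = e − a.
This gives a 5×10 integer matrix of rank 4; reducing to Smith normal form yields diagonal entries (1,1,1,1).

Boundary ∂_2: C_2 → C_1 acts by ∂[p,q,r] = [q,r] − [p,r] + [p,q]. For instance
  ∂bde = de − be + bd,
  ∂bcd = cd − bd + bc.
The 10×5 boundary matrix has rank 5 and Smith normal form diag(1,1,1,1,1).

Computing H_k = (kernel of ∂_k) / (image of ∂_{k+1}):

  H_0: rank C_0 − rank ∂_1 = 5 − 4 = 1, and the invariant factors of ∂_1 are all 1, so H_0 ≅ Z.
  H_1: rank ker ∂_1 − rank ∂_2 = (10 − 4) − 5 = 1, and the invariant factors of ∂_2 are all 1, so H_1 ≅ Z.
  H_2: rank ker ∂_2 − rank ∂_3 = (5 − 5) − 0 = 0, and there is no ∂_3, so H_2 ≅ 0.

H_0 = Z,  H_1 = Z,  H_2 = 0.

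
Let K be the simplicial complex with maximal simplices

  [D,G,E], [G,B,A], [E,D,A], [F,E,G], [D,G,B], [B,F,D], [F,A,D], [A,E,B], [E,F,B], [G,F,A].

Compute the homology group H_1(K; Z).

Take the total order A < B < D < E < F < G on the vertex set. Then K (dimension 2) consists of the simplices:

  0-simplices (6): A, B, D, E, F, G
  1-simplices (15): AB, AD, AE, AF, AG, BD, BE, BF, BG, DE, DF, DG, EF, EG, FG
  2-simplices (10): ABE, ABG, ADE, ADF, AFG, BDF, BDG, BEF, DEG, EFG

Hence C_0 ≅ Z^6, C_1 ≅ Z^15, C_2 ≅ Z^10.

Boundary ∂_1: C_1 → C_0 is given by ∂[p,q] = [q] − [p]. For instance
  ∂BD = D − B.
The resulting 6×15 matrix has rank 5, and its Smith normal form has invariant factors (1,1,1,1,1).

∂_2: C_2 → C_1 maps a triangle to the signed sum of its edges. For instance
  ∂BEF = EF − BF + BE,
  ∂DEG = EG − DG + DE.
This gives a 15×10 integer matrix of rank 10; reducing to Smith normal form yields diagonal entries (1,1,1,1,1,1,1,1,1,2).

Now H_k = ker ∂_k / im ∂_{k+1}, so:

  H_1: rank ker ∂_1 − rank ∂_2 = (15 − 5) − 10 = 0, and ∂_2 has invariant factor 2 > 1, so H_1 = Z/2.

H_1 = Z/2.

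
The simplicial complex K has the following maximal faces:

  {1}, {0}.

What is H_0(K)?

Take the total order 0 < 1 on the vertex set. Then K (dimension 0) consists of the simplices:

  0-simplices (2): [0], [1]

so the chain groups are C_0 ≅ Z^2.

Now H_k = ker ∂_k / im ∂_{k+1}, so:

  H_0: rank C_0 − rank ∂_1 = 2 − 0 = 2, and there is no ∂_1, so H_0 = Z^2.

(K is a triangulation of a set of 2 points.)

H_0 = Z^2.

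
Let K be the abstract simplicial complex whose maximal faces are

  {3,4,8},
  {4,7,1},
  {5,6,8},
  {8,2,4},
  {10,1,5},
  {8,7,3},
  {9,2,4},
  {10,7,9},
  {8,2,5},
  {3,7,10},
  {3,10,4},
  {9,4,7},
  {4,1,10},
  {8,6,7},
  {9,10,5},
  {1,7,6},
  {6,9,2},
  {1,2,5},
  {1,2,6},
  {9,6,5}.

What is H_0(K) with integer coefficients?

H_0 = Z.

We work with the vertex ordering 1 < 2 < 3 < 4 < 5 < 6 < 7 < 8 < 9 < 10. The simplices of K, each written with vertices in increasing order, are:

  0-simplices (10): [1], [2], [3], [4], [5], [6], [7], [8], [9], [10]
  1-simplices (30): (30 of them)
  2-simplices (20): (20 of them)

Hence C_0 ≅ Z^10, C_1 ≅ Z^30, C_2 ≅ Z^20.

Boundary ∂_1: C_1 → C_0 maps an edge to its endpoints' difference, ∂[p,q] = q − p.
This gives a 10×30 integer matrix of rank 9; reducing to Smith normal form yields diagonal entries (1,1,1,1,1,1,1,1,1).

The boundary map ∂_2: C_2 → C_1 acts by ∂[p,q,r] = [q,r] − [p,r] + [p,q]. For instance
  ∂[1,6,7] = [6,7] − [1,7] + [1,6],
  ∂[2,5,8] = [5,8] − [2,8] + [2,5].
As a 30×20 matrix over Z this has rank 20, with invariant factors (1,1,1,1,1,1,1,1,1,1,1,1,1,1,1,1,1,1,1,2).

From H_k ≅ ker(∂_k) / im(∂_{k+1}) we obtain:

  H_0: rank C_0 − rank ∂_1 = 10 − 9 = 1, and the invariant factors of ∂_1 are all 1, so H_0 ≅ Z.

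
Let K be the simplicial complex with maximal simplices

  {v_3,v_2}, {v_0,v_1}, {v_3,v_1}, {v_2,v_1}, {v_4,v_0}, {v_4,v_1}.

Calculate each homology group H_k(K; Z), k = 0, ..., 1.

K has 5 vertices, 6 edges.
rank ∂_0 = 0, rank ∂_1 = 4 ⇒ b_0 = 5 − 0 − 4 = 1; all invariant factors of ∂_1 are 1 so no torsion. So H_0 ≅ Z.
rank ∂_1 = 4, rank ∂_2 = 0 ⇒ b_1 = 6 − 4 − 0 = 2. So H_1 ≅ Z^2.

H_0 ≅ Z,  H_1 ≅ Z^2.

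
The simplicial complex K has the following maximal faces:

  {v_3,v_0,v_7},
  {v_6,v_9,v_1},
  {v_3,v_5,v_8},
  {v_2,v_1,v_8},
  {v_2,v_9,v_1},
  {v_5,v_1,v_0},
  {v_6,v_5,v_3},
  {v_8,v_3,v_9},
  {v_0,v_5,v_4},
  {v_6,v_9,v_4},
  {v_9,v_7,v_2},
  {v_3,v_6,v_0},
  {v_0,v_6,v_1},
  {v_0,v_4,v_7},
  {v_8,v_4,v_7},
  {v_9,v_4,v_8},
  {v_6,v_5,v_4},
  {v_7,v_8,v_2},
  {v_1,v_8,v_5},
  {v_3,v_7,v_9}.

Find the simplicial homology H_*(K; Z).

H_0 ≅ Z,  H_1 ≅ Z ⊕ Z/2Z,  H_2 = 0.

K has 10 vertices, 30 edges, 20 triangles.
rank ∂_0 = 0, rank ∂_1 = 9 ⇒ b_0 = 10 − 0 − 9 = 1; all invariant factors of ∂_1 are 1 so no torsion. So H_0 ≅ Z.
rank ∂_1 = 9, rank ∂_2 = 20 ⇒ b_1 = 30 − 9 − 20 = 1; ∂_2 has invariant factor(s) [2] giving torsion. So H_1 ≅ Z ⊕ Z/2Z.
rank ∂_2 = 20, rank ∂_3 = 0 ⇒ b_2 = 20 − 20 − 0 = 0. So H_2 ≅ 0.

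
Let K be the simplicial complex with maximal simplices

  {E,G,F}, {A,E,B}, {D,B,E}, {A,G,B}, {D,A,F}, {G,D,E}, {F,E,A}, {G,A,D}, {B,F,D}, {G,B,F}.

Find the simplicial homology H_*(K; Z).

Take the total order A < B < D < E < F < G on the vertex set. Then K (dimension 2) consists of the simplices:

  0-simplices (6): A, B, D, E, F, G
  1-simplices (15): AB, AD, AE, AF, AG, BD, BE, BF, BG, DE, DF, DG, EF, EG, FG
  2-simplices (10): ABE, ABG, ADF, ADG, AEF, BDE, BDF, BFG, DEG, EFG

giving chain groups C_0 ≅ Z^6, C_1 ≅ Z^15, C_2 ≅ Z^10.

Boundary ∂_1: C_1 → C_0 sends each edge [p,q] (with p < q) to q − p. For instance
  ∂EG = G − E.
The resulting 6×15 matrix has rank 5, and its Smith normal form has invariant factors (1,1,1,1,1).

∂_2: C_2 → C_1 sends each 2-simplex [p,q,r] to [q,r] − [p,r] + [p,q]. For instance
  ∂AEF = EF − AF + AE,
  ∂BDF = DF − BF + BD.
As a 15×10 matrix over Z this has rank 10, with invariant factors (1,1,1,1,1,1,1,1,1,2).

Reading off H_k = ker ∂_k / im ∂_{k+1}:

  H_0: rank C_0 − rank ∂_1 = 6 − 5 = 1, and the invariant factors of ∂_1 are all 1, so H_0 ≅ Z.
  H_1: rank ker ∂_1 − rank ∂_2 = (15 − 5) − 10 = 0, and ∂_2 has invariant factor 2 > 1, so H_1 ≅ Z_2.
  H_2: rank ker ∂_2 − rank ∂_3 = (10 − 10) − 0 = 0, and there is no ∂_3, so H_2 ≅ 0.

H_0 ≅ Z,  H_1 ≅ Z_2,  H_2 = 0.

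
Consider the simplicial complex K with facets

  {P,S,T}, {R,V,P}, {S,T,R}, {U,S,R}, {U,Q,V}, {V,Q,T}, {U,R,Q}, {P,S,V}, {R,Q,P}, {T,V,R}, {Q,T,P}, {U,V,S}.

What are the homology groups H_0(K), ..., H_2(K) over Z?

H_0 = Z,  H_1 = Z/2,  H_2 = 0.

We work with the vertex ordering P < Q < R < S < T < U < V. The simplices of K, each written with vertices in increasing order, are:

  0-simplices (7): P, Q, R, S, T, U, V
  1-simplices (18): PQ, PR, PS, PT, PV, QR, QT, QU, QV, RS, RT, RU, RV, ST, SU, SV, TV, UV
  2-simplices (12): PQR, PQT, PRV, PST, PSV, QRU, QTV, QUV, RST, RSU, RTV, SUV

so the chain groups are C_0 ≅ Z^7, C_1 ≅ Z^18, C_2 ≅ Z^12.

Boundary ∂_1: C_1 → C_0 is given by ∂[p,q] = [q] − [p].
This gives a 7×18 integer matrix of rank 6; reducing to Smith normal form yields diagonal entries (1,1,1,1,1,1).

∂_2: C_2 → C_1 maps a triangle to the signed sum of its edges. For instance
  ∂RTV = TV − RV + RT,
  ∂RSU = SU − RU + RS.
This gives a 18×12 integer matrix of rank 12; reducing to Smith normal form yields diagonal entries (1,1,1,1,1,1,1,1,1,1,1,2).

Computing H_k = (kernel of ∂_k) / (image of ∂_{k+1}):

  H_0: rank C_0 − rank ∂_1 = 7 − 6 = 1, and the invariant factors of ∂_1 are all 1, so H_0 ≅ Z.
  H_1: rank ker ∂_1 − rank ∂_2 = (18 − 6) − 12 = 0, and ∂_2 has invariant factor 2 > 1, so H_1 ≅ Z/2.
  H_2: rank ker ∂_2 − rank ∂_3 = (12 − 12) − 0 = 0, and there is no ∂_3, so H_2 ≅ 0.

As a check, the Euler characteristic is 7 − 18 + 12 = 1, which agrees with 1 − 0 + 0 = 1.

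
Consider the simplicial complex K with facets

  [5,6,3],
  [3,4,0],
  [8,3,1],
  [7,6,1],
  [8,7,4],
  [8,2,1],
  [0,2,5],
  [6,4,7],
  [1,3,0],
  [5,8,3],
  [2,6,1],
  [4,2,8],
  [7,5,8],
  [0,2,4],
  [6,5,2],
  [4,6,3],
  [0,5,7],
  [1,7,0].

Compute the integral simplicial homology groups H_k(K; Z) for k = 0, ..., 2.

H_0 = Z,  H_1 = Z^2,  H_2 = Z.

We work with the vertex ordering 0 < 1 < 2 < 3 < 4 < 5 < 6 < 7 < 8. The simplices of K, each written with vertices in increasing order, are:

  0-simplices (9): [0], [1], [2], [3], [4], [5], [6], [7], [8]
  1-simplices (27): (27 of them)
  2-simplices (18): [0,1,3], [0,1,7], [0,2,4], [0,2,5], [0,3,4], [0,5,7], [1,2,6], [1,2,8], [1,3,8], [1,6,7], [2,4,8], [2,5,6], [3,4,6], [3,5,6], [3,5,8], [4,6,7], [4,7,8], [5,7,8]

Hence C_0 ≅ Z^9, C_1 ≅ Z^27, C_2 ≅ Z^18.

∂_1: C_1 → C_0 sends each edge [p,q] (with p < q) to q − p.
The resulting 9×27 matrix has rank 8, and its Smith normal form has invariant factors (1,1,1,1,1,1,1,1).

Boundary ∂_2: C_2 → C_1 acts by ∂[p,q,r] = [q,r] − [p,r] + [p,q]. For instance
  ∂[0,3,4] = [3,4] − [0,4] + [0,3],
  ∂[4,6,7] = [6,7] − [4,7] + [4,6].
As a 27×18 matrix over Z this has rank 17, with invariant factors (1,1,1,1,1,1,1,1,1,1,1,1,1,1,1,1,1).

Computing H_k = (kernel of ∂_k) / (image of ∂_{k+1}):

  H_0: rank C_0 − rank ∂_1 = 9 − 8 = 1, and the invariant factors of ∂_1 are all 1, so H_0 = Z.
  H_1: rank ker ∂_1 − rank ∂_2 = (27 − 8) − 17 = 2, and the invariant factors of ∂_2 are all 1, so H_1 = Z^2.
  H_2: rank ker ∂_2 − rank ∂_3 = (18 − 17) − 0 = 1, and there is no ∂_3, so H_2 = Z.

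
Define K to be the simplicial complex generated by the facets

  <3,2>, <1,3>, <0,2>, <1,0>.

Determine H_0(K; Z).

Take the total order 0 < 1 < 2 < 3 on the vertex set. Then K (dimension 1) consists of the simplices:

  0-simplices (4): [0], [1], [2], [3]
  1-simplices (4): [0,1], [0,2], [1,3], [2,3]

Hence C_0 ≅ Z^4, C_1 ≅ Z^4.

Boundary ∂_1: C_1 → C_0 sends each edge [p,q] (with p < q) to q − p. For instance
  ∂[2,3] = [3] − [2].
As a 4×4 matrix over Z this has rank 3, with invariant factors (1,1,1).

From H_k ≅ ker(∂_k) / im(∂_{k+1}) we obtain:

  H_0: rank C_0 − rank ∂_1 = 4 − 3 = 1, and the invariant factors of ∂_1 are all 1, so H_0 ≅ Z.

(K is a triangulation of the circle S^1.)

H_0 = Z.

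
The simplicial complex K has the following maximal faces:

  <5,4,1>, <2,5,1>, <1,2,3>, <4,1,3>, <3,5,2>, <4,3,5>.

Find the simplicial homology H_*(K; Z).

H_0 = Z,  H_1 = 0,  H_2 = Z.

Take the total order 1 < 2 < 3 < 4 < 5 on the vertex set. Then K (dimension 2) consists of the simplices:

  0-simplices (5): [1], [2], [3], [4], [5]
  1-simplices (9): [1,2], [1,3], [1,4], [1,5], [2,3], [2,5], [3,4], [3,5], [4,5]
  2-simplices (6): [1,2,3], [1,2,5], [1,3,4], [1,4,5], [2,3,5], [3,4,5]

giving chain groups C_0 ≅ Z^5, C_1 ≅ Z^9, C_2 ≅ Z^6.

∂_1: C_1 → C_0 sends each edge [p,q] (with p < q) to q − p. For instance
  ∂[2,3] = [3] − [2].
As a 5×9 matrix over Z this has rank 4, with invariant factors (1,1,1,1).

Boundary ∂_2: C_2 → C_1 sends each 2-simplex [p,q,r] to [q,r] − [p,r] + [p,q]. For instance
  ∂[3,4,5] = [4,5] − [3,5] + [3,4],
  ∂[1,4,5] = [4,5] − [1,5] + [1,4].
This gives a 9×6 integer matrix of rank 5; reducing to Smith normal form yields diagonal entries (1,1,1,1,1).

From H_k ≅ ker(∂_k) / im(∂_{k+1}) we obtain:

  H_0: rank C_0 − rank ∂_1 = 5 − 4 = 1, and the invariant factors of ∂_1 are all 1, so H_0 ≅ Z.
  H_1: rank ker ∂_1 − rank ∂_2 = (9 − 4) − 5 = 0, and the invariant factors of ∂_2 are all 1, so H_1 ≅ 0.
  H_2: rank ker ∂_2 − rank ∂_3 = (6 − 5) − 0 = 1, and there is no ∂_3, so H_2 ≅ Z.

As a check, the Euler characteristic is 5 − 9 + 6 = 2, which agrees with 1 − 0 + 1 = 2.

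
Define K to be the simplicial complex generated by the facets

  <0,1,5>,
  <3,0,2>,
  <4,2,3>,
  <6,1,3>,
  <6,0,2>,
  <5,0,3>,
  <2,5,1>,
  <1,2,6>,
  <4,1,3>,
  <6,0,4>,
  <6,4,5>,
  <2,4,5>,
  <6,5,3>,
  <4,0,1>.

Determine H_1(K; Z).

We work with the vertex ordering 0 < 1 < 2 < 3 < 4 < 5 < 6. The simplices of K, each written with vertices in increasing order, are:

  0-simplices (7): [0], [1], [2], [3], [4], [5], [6]
  1-simplices (21): [0,1], [0,2], [0,3], [0,4], [0,5], [0,6], [1,2], [1,3], [1,4], [1,5], [1,6], [2,3], [2,4], [2,5], [2,6], [3,4], [3,5], [3,6], [4,5], [4,6], [5,6]
  2-simplices (14): [0,1,4], [0,1,5], [0,2,3], [0,2,6], [0,3,5], [0,4,6], [1,2,5], [1,2,6], [1,3,4], [1,3,6], [2,3,4], [2,4,5], [3,5,6], [4,5,6]

Hence C_0 ≅ Z^7, C_1 ≅ Z^21, C_2 ≅ Z^14.

∂_1: C_1 → C_0 maps an edge to its endpoints' difference, ∂[p,q] = q − p.
The resulting 7×21 matrix has rank 6, and its Smith normal form has invariant factors (1,1,1,1,1,1).

∂_2: C_2 → C_1 acts by ∂[p,q,r] = [q,r] − [p,r] + [p,q]. For instance
  ∂[0,2,6] = [2,6] − [0,6] + [0,2],
  ∂[1,2,5] = [2,5] − [1,5] + [1,2].
The resulting 21×14 matrix has rank 13, and its Smith normal form has invariant factors (1,1,1,1,1,1,1,1,1,1,1,1,1).

Reading off H_k = ker ∂_k / im ∂_{k+1}:

  H_1: rank ker ∂_1 − rank ∂_2 = (21 − 6) − 13 = 2, and the invariant factors of ∂_2 are all 1, so H_1 = Z^2.

H_1 = Z^2.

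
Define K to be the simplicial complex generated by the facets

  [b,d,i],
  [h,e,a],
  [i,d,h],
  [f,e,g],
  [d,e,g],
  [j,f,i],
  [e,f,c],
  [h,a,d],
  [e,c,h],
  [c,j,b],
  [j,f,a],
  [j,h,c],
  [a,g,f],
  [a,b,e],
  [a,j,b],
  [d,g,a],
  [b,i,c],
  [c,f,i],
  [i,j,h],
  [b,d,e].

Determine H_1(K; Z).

H_1 ≅ Z ⊕ Z_2.

We work with the vertex ordering a < b < c < d < e < f < g < h < i < j. The simplices of K, each written with vertices in increasing order, are:

  0-simplices (10): a, b, c, d, e, f, g, h, i, j
  1-simplices (30): ab, ad, ae, af, ag, ah, aj, bc, bd, be, bi, bj, ce, cf, ch, ci, cj, de, dg, dh, di, ef, eg, eh, fg, fi, fj, hi, hj, ij
  2-simplices (20): abe, abj, adg, adh, aeh, afg, afj, bci, bcj, bde, bdi, cef, ceh, cfi, chj, deg, dhi, efg, fij, hij

so the chain groups are C_0 ≅ Z^10, C_1 ≅ Z^30, C_2 ≅ Z^20.

The boundary map ∂_1: C_1 → C_0 sends each edge [p,q] (with p < q) to q − p.
The 10×30 boundary matrix has rank 9 and Smith normal form diag(1,1,1,1,1,1,1,1,1).

Boundary ∂_2: C_2 → C_1 maps a triangle to the signed sum of its edges. For instance
  ∂chj = hj − cj + ch,
  ∂fij = ij − fj + fi.
The resulting 30×20 matrix has rank 20, and its Smith normal form has invariant factors (1,1,1,1,1,1,1,1,1,1,1,1,1,1,1,1,1,1,1,2).

From H_k ≅ ker(∂_k) / im(∂_{k+1}) we obtain:

  H_1: rank ker ∂_1 − rank ∂_2 = (30 − 9) − 20 = 1, and ∂_2 has invariant factor 2 > 1, so H_1 = Z ⊕ Z_2.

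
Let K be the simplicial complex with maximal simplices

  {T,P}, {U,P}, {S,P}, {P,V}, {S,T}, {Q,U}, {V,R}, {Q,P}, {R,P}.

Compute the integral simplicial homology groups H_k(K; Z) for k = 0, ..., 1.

Order the vertices as P < Q < R < S < T < U < V. Listing each simplex with vertices in this order, K has dimension 1 with simplices:

  0-simplices (7): P, Q, R, S, T, U, V
  1-simplices (9): PQ, PR, PS, PT, PU, PV, QU, RV, ST

so the chain groups are C_0 ≅ Z^7, C_1 ≅ Z^9.

∂_1: C_1 → C_0 maps an edge to its endpoints' difference, ∂[p,q] = q − p. For instance
  ∂QU = U − Q.
This gives a 7×9 integer matrix of rank 6; reducing to Smith normal form yields diagonal entries (1,1,1,1,1,1).

Reading off H_k = ker ∂_k / im ∂_{k+1}:

  H_0: rank C_0 − rank ∂_1 = 7 − 6 = 1, and the invariant factors of ∂_1 are all 1, so H_0 ≅ Z.
  H_1: rank ker ∂_1 − rank ∂_2 = (9 − 6) − 0 = 3, and there is no ∂_2, so H_1 ≅ Z^3.

H_0 ≅ Z,  H_1 ≅ Z^3.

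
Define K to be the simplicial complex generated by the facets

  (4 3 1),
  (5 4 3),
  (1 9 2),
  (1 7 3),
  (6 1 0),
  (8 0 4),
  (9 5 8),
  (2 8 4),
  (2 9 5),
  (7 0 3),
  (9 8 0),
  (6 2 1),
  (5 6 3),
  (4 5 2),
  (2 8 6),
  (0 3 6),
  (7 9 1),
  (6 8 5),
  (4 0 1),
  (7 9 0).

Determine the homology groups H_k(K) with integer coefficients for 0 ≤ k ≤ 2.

H_0 = Z,  H_1 = Z ⊕ Z/2,  H_2 = 0.

We work with the vertex ordering 0 < 1 < 2 < 3 < 4 < 5 < 6 < 7 < 8 < 9. The simplices of K, each written with vertices in increasing order, are:

  0-simplices (10): [0], [1], [2], [3], [4], [5], [6], [7], [8], [9]
  1-simplices (30): (30 of them)
  2-simplices (20): (20 of them)

so the chain groups are C_0 ≅ Z^10, C_1 ≅ Z^30, C_2 ≅ Z^20.

The boundary map ∂_1: C_1 → C_0 sends each edge [p,q] (with p < q) to q − p.
As a 10×30 matrix over Z this has rank 9, with invariant factors (1,1,1,1,1,1,1,1,1).

Boundary ∂_2: C_2 → C_1 sends each 2-simplex [p,q,r] to [q,r] − [p,r] + [p,q]. For instance
  ∂[1,2,9] = [2,9] − [1,9] + [1,2],
  ∂[5,6,8] = [6,8] − [5,8] + [5,6].
This gives a 30×20 integer matrix of rank 20; reducing to Smith normal form yields diagonal entries (1,1,1,1,1,1,1,1,1,1,1,1,1,1,1,1,1,1,1,2).

Computing H_k = (kernel of ∂_k) / (image of ∂_{k+1}):

  H_0: rank C_0 − rank ∂_1 = 10 − 9 = 1, and the invariant factors of ∂_1 are all 1, so H_0 = Z.
  H_1: rank ker ∂_1 − rank ∂_2 = (30 − 9) − 20 = 1, and ∂_2 has invariant factor 2 > 1, so H_1 = Z ⊕ Z/2.
  H_2: rank ker ∂_2 − rank ∂_3 = (20 − 20) − 0 = 0, and there is no ∂_3, so H_2 = 0.

(K is a triangulation of the Klein bottle.)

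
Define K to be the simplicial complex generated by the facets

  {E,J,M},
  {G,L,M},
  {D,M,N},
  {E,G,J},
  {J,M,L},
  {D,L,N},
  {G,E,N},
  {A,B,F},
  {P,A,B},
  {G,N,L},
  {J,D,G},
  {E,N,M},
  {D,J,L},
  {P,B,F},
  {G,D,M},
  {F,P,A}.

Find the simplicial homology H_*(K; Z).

H_0 ≅ Z^2,  H_1 ≅ Z/2,  H_2 ≅ Z.

Fix the vertex order A < B < D < E < F < G < J < L < M < N < P and write every simplex with vertices in increasing order. Then dim K = 2 and the simplices of K are:

  0-simplices (11): A, B, D, E, F, G, J, L, M, N, P
  1-simplices (24): AB, AF, AP, BF, BP, DG, DJ, DL, DM, DN, EG, EJ, EM, EN, FP, GJ, GL, GM, GN, JL, JM, LM, LN, MN
  2-simplices (16): ABF, ABP, AFP, BFP, DGJ, DGM, DJL, DLN, DMN, EGJ, EGN, EJM, EMN, GLM, GLN, JLM

Hence C_0 ≅ Z^11, C_1 ≅ Z^24, C_2 ≅ Z^16.

Boundary ∂_1: C_1 → C_0 is given by ∂[p,q] = [q] − [p]. For instance
  ∂BF = F − B.
This gives a 11×24 integer matrix of rank 9; reducing to Smith normal form yields diagonal entries (1,1,1,1,1,1,1,1,1).

The boundary map ∂_2: C_2 → C_1 maps a triangle to the signed sum of its edges. For instance
  ∂DGJ = GJ − DJ + DG,
  ∂EJM = JM − EM + EJ.
The 24×16 boundary matrix has rank 15 and Smith normal form diag(1,1,1,1,1,1,1,1,1,1,1,1,1,1,2).

Now H_k = ker ∂_k / im ∂_{k+1}, so:

  H_0: rank C_0 − rank ∂_1 = 11 − 9 = 2, and the invariant factors of ∂_1 are all 1, so H_0 ≅ Z^2.
  H_1: rank ker ∂_1 − rank ∂_2 = (24 − 9) − 15 = 0, and ∂_2 has invariant factor 2 > 1, so H_1 ≅ Z/2.
  H_2: rank ker ∂_2 − rank ∂_3 = (16 − 15) − 0 = 1, and there is no ∂_3, so H_2 ≅ Z.

As a check, the Euler characteristic is 11 − 24 + 16 = 3, which agrees with 2 − 0 + 1 = 3.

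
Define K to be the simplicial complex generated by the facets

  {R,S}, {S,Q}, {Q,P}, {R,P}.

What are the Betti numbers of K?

b_0 = 1, b_1 = 1.

Take the total order P < Q < R < S on the vertex set. Then K (dimension 1) consists of the simplices:

  0-simplices (4): P, Q, R, S
  1-simplices (4): PQ, PR, QS, RS

so the chain groups are C_0 ≅ Z^4, C_1 ≅ Z^4.

∂_1: C_1 → C_0 sends each edge [p,q] (with p < q) to q − p. For instance
  ∂PR = R − P.
As a 4×4 matrix over Z this has rank 3, with invariant factors (1,1,1).

Computing H_k = (kernel of ∂_k) / (image of ∂_{k+1}):

  H_0: rank C_0 − rank ∂_1 = 4 − 3 = 1, and the invariant factors of ∂_1 are all 1, so H_0 ≅ Z.
  H_1: rank ker ∂_1 − rank ∂_2 = (4 − 3) − 0 = 1, and there is no ∂_2, so H_1 ≅ Z.

Hence the Betti numbers are b_0 = 1, b_1 = 1.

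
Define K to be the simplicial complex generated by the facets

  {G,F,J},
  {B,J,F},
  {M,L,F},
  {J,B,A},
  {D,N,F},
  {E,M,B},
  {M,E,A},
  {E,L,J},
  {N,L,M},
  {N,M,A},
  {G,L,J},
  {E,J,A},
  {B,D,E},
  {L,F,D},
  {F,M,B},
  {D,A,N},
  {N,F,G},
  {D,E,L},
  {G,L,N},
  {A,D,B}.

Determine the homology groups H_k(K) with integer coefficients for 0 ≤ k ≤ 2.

Fix the vertex order A < B < D < E < F < G < J < L < M < N and write every simplex with vertices in increasing order. Then dim K = 2 and the simplices of K are:

  0-simplices (10): A, B, D, E, F, G, J, L, M, N
  1-simplices (30): AB, AD, AE, AJ, AM, AN, BD, BE, BF, BJ, BM, DE, DF, DL, DN, EJ, EL, EM, FG, FJ, FL, FM, FN, GJ, GL, GN, JL, LM, LN, MN
  2-simplices (20): ABD, ABJ, ADN, AEJ, AEM, AMN, BDE, BEM, BFJ, BFM, DEL, DFL, DFN, EJL, FGJ, FGN, FLM, GJL, GLN, LMN

Hence C_0 ≅ Z^10, C_1 ≅ Z^30, C_2 ≅ Z^20.

The boundary map ∂_1: C_1 → C_0 is given by ∂[p,q] = [q] − [p]. For instance
  ∂AM = M − A.
The resulting 10×30 matrix has rank 9, and its Smith normal form has invariant factors (1,1,1,1,1,1,1,1,1).

Boundary ∂_2: C_2 → C_1 maps a triangle to the signed sum of its edges. For instance
  ∂GJL = JL − GL + GJ,
  ∂FGN = GN − FN + FG.
As a 30×20 matrix over Z this has rank 20, with invariant factors (1,1,1,1,1,1,1,1,1,1,1,1,1,1,1,1,1,1,1,2).

Computing H_k = (kernel of ∂_k) / (image of ∂_{k+1}):

  H_0: rank C_0 − rank ∂_1 = 10 − 9 = 1, and the invariant factors of ∂_1 are all 1, so H_0 = Z.
  H_1: rank ker ∂_1 − rank ∂_2 = (30 − 9) − 20 = 1, and ∂_2 has invariant factor 2 > 1, so H_1 = Z × Z/2.
  H_2: rank ker ∂_2 − rank ∂_3 = (20 − 20) − 0 = 0, and there is no ∂_3, so H_2 = 0.

(K is a triangulation of the Klein bottle.)

H_0 ≅ Z,  H_1 ≅ Z × Z/2,  H_2 = 0.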